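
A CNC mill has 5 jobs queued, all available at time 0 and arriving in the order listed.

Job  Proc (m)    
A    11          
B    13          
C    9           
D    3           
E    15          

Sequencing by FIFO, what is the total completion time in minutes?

FIFO (arrival order): A B C D E.
A: 0→11
B: 11→24
C: 24→33
D: 33→36
E: 36→51
Sum = 11+24+33+36+51 = 155.

155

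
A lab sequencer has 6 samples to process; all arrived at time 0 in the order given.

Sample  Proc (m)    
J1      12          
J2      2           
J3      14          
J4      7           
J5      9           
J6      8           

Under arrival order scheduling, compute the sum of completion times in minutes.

FIFO (arrival order): J1 J2 J3 J4 J5 J6.
J1: 0→12
J2: 12→14
J3: 14→28
J4: 28→35
J5: 35→44
J6: 44→52
Sum = 12+14+28+35+44+52 = 185.

185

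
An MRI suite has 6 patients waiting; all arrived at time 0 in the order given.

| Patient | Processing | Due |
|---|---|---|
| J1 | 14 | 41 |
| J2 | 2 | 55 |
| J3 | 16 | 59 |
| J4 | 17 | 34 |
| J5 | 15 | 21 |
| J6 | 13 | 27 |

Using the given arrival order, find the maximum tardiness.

FIFO (arrival order): J1 J2 J3 J4 J5 J6.
J1: 0→14, due 41, tardiness 0
J2: 14→16, due 55, tardiness 0
J3: 16→32, due 59, tardiness 0
J4: 32→49, due 34, tardiness 15
J5: 49→64, due 21, tardiness 43
J6: 64→77, due 27, tardiness 50
Maximum = 50.

50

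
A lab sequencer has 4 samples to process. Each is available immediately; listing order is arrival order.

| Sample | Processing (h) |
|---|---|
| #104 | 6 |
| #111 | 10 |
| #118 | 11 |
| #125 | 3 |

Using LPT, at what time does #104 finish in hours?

27

LPT (decreasing processing time): #118 #111 #104 #125.
#118: 0→11
#111: 11→21
#104: 21→27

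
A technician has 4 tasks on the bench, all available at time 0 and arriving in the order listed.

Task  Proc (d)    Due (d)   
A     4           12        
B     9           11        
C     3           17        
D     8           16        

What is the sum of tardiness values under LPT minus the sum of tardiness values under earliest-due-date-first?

4

LPT (decreasing processing time): B D A C.
B: 0→9, due 11, tardiness 0
D: 9→17, due 16, tardiness 1
A: 17→21, due 12, tardiness 9
C: 21→24, due 17, tardiness 7
Sum = 0+1+9+7 = 17.
EDD (increasing due date): B A D C.
B: 0→9, due 11, tardiness 0
A: 9→13, due 12, tardiness 1
D: 13→21, due 16, tardiness 5
C: 21→24, due 17, tardiness 7
Sum = 0+1+5+7 = 13.
Difference = 17 − 13 = 4.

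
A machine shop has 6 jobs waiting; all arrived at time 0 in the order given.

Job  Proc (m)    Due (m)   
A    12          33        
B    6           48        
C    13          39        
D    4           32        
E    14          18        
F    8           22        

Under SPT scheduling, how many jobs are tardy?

2

SPT (increasing processing time): D B F A C E.
D: 0→4, due 32, tardiness 0
B: 4→10, due 48, tardiness 0
F: 10→18, due 22, tardiness 0
A: 18→30, due 33, tardiness 0
C: 30→43, due 39, tardiness 4
E: 43→57, due 18, tardiness 39
Late jobs: 2.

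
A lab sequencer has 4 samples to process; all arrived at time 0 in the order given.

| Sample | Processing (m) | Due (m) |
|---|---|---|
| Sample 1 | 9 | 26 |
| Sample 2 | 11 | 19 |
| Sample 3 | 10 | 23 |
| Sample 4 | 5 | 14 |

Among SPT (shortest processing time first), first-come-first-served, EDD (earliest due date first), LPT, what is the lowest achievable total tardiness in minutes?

12

SPT (increasing processing time): Sample 4 Sample 1 Sample 3 Sample 2.
Sample 4: 0→5, due 14, tardiness 0
Sample 1: 5→14, due 26, tardiness 0
Sample 3: 14→24, due 23, tardiness 1
Sample 2: 24→35, due 19, tardiness 16
Sum = 0+0+1+16 = 17.
FIFO (arrival order): Sample 1 Sample 2 Sample 3 Sample 4.
Sample 1: 0→9, due 26, tardiness 0
Sample 2: 9→20, due 19, tardiness 1
Sample 3: 20→30, due 23, tardiness 7
Sample 4: 30→35, due 14, tardiness 21
Sum = 0+1+7+21 = 29.
EDD (increasing due date): Sample 4 Sample 2 Sample 3 Sample 1.
Sample 4: 0→5, due 14, tardiness 0
Sample 2: 5→16, due 19, tardiness 0
Sample 3: 16→26, due 23, tardiness 3
Sample 1: 26→35, due 26, tardiness 9
Sum = 0+0+3+9 = 12.
LPT (decreasing processing time): Sample 2 Sample 3 Sample 1 Sample 4.
Sample 2: 0→11, due 19, tardiness 0
Sample 3: 11→21, due 23, tardiness 0
Sample 1: 21→30, due 26, tardiness 4
Sample 4: 30→35, due 14, tardiness 21
Sum = 0+0+4+21 = 25.
SPT 17, FIFO 29, EDD 12, LPT 25 → minimum 12.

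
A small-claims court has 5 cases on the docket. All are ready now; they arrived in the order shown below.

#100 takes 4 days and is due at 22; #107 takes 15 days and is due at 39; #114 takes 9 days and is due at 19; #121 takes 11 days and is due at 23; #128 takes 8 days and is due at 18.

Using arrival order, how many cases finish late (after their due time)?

3

FIFO (arrival order): #100 #107 #114 #121 #128.
#100: 0→4, due 22, tardiness 0
#107: 4→19, due 39, tardiness 0
#114: 19→28, due 19, tardiness 9
#121: 28→39, due 23, tardiness 16
#128: 39→47, due 18, tardiness 29
Late cases: 3.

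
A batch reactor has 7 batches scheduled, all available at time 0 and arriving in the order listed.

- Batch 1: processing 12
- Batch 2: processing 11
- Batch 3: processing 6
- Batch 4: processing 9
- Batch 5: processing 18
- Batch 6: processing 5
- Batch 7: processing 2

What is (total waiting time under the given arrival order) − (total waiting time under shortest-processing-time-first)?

97

FIFO (arrival order): Batch 1 Batch 2 Batch 3 Batch 4 Batch 5 Batch 6 Batch 7.
Batch 1: waits 0, runs 0→12
Batch 2: waits 12, runs 12→23
Batch 3: waits 23, runs 23→29
Batch 4: waits 29, runs 29→38
Batch 5: waits 38, runs 38→56
Batch 6: waits 56, runs 56→61
Batch 7: waits 61, runs 61→63
Sum = 0+12+23+29+38+56+61 = 219.
SPT (increasing processing time): Batch 7 Batch 6 Batch 3 Batch 4 Batch 2 Batch 1 Batch 5.
Batch 7: waits 0, runs 0→2
Batch 6: waits 2, runs 2→7
Batch 3: waits 7, runs 7→13
Batch 4: waits 13, runs 13→22
Batch 2: waits 22, runs 22→33
Batch 1: waits 33, runs 33→45
Batch 5: waits 45, runs 45→63
Sum = 0+2+7+13+22+33+45 = 122.
Difference = 219 − 122 = 97.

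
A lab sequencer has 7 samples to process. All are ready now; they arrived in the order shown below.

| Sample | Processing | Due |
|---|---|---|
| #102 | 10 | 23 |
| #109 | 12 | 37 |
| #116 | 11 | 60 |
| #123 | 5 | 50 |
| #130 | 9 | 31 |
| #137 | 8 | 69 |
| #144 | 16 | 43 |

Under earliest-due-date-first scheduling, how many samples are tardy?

4

EDD (increasing due date): #102 #130 #109 #144 #123 #116 #137.
#102: 0→10, due 23, tardiness 0
#130: 10→19, due 31, tardiness 0
#109: 19→31, due 37, tardiness 0
#144: 31→47, due 43, tardiness 4
#123: 47→52, due 50, tardiness 2
#116: 52→63, due 60, tardiness 3
#137: 63→71, due 69, tardiness 2
Late samples: 4.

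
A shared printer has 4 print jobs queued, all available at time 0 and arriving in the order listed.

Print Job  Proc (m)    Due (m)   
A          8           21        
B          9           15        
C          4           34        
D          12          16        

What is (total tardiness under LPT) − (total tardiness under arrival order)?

LPT (decreasing processing time): D B A C.
D: 0→12, due 16, tardiness 0
B: 12→21, due 15, tardiness 6
A: 21→29, due 21, tardiness 8
C: 29→33, due 34, tardiness 0
Sum = 0+6+8+0 = 14.
FIFO (arrival order): A B C D.
A: 0→8, due 21, tardiness 0
B: 8→17, due 15, tardiness 2
C: 17→21, due 34, tardiness 0
D: 21→33, due 16, tardiness 17
Sum = 0+2+0+17 = 19.
Difference = 14 − 19 = -5.

-5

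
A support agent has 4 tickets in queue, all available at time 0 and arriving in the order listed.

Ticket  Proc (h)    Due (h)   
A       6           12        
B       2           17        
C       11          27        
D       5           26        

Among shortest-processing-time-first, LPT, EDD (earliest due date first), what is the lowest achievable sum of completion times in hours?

SPT (increasing processing time): B D A C.
B: 0→2
D: 2→7
A: 7→13
C: 13→24
Sum = 2+7+13+24 = 46.
LPT (decreasing processing time): C A D B.
C: 0→11
A: 11→17
D: 17→22
B: 22→24
Sum = 11+17+22+24 = 74.
EDD (increasing due date): A B D C.
A: 0→6
B: 6→8
D: 8→13
C: 13→24
Sum = 6+8+13+24 = 51.
SPT 46, LPT 74, EDD 51 → minimum 46.

46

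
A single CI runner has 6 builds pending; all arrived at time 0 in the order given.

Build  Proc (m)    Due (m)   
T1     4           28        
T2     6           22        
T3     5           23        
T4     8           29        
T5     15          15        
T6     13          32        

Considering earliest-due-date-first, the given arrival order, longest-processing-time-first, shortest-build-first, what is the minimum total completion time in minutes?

EDD (increasing due date): T5 T2 T3 T1 T4 T6.
T5: 0→15
T2: 15→21
T3: 21→26
T1: 26→30
T4: 30→38
T6: 38→51
Sum = 15+21+26+30+38+51 = 181.
FIFO (arrival order): T1 T2 T3 T4 T5 T6.
T1: 0→4
T2: 4→10
T3: 10→15
T4: 15→23
T5: 23→38
T6: 38→51
Sum = 4+10+15+23+38+51 = 141.
LPT (decreasing processing time): T5 T6 T4 T2 T3 T1.
T5: 0→15
T6: 15→28
T4: 28→36
T2: 36→42
T3: 42→47
T1: 47→51
Sum = 15+28+36+42+47+51 = 219.
SPT (increasing processing time): T1 T3 T2 T4 T6 T5.
T1: 0→4
T3: 4→9
T2: 9→15
T4: 15→23
T6: 23→36
T5: 36→51
Sum = 4+9+15+23+36+51 = 138.
EDD 181, FIFO 141, LPT 219, SPT 138 → minimum 138.

138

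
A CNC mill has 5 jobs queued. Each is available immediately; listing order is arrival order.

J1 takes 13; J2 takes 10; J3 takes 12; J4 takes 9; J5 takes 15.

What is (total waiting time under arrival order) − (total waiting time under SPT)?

12

FIFO (arrival order): J1 J2 J3 J4 J5.
J1: waits 0, runs 0→13
J2: waits 13, runs 13→23
J3: waits 23, runs 23→35
J4: waits 35, runs 35→44
J5: waits 44, runs 44→59
Sum = 0+13+23+35+44 = 115.
SPT (increasing processing time): J4 J2 J3 J1 J5.
J4: waits 0, runs 0→9
J2: waits 9, runs 9→19
J3: waits 19, runs 19→31
J1: waits 31, runs 31→44
J5: waits 44, runs 44→59
Sum = 0+9+19+31+44 = 103.
Difference = 115 − 103 = 12.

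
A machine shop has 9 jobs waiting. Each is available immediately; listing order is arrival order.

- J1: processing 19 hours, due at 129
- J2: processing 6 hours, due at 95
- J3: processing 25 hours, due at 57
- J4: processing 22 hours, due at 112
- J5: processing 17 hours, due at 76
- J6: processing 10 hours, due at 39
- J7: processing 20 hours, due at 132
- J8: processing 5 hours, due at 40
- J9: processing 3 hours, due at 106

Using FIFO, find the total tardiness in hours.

178

FIFO (arrival order): J1 J2 J3 J4 J5 J6 J7 J8 J9.
J1: 0→19, due 129, tardiness 0
J2: 19→25, due 95, tardiness 0
J3: 25→50, due 57, tardiness 0
J4: 50→72, due 112, tardiness 0
J5: 72→89, due 76, tardiness 13
J6: 89→99, due 39, tardiness 60
J7: 99→119, due 132, tardiness 0
J8: 119→124, due 40, tardiness 84
J9: 124→127, due 106, tardiness 21
Sum = 0+0+0+0+13+60+0+84+21 = 178.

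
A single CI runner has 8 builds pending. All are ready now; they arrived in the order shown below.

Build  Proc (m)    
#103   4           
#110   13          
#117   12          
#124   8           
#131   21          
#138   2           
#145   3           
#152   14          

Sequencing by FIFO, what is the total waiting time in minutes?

268

FIFO (arrival order): #103 #110 #117 #124 #131 #138 #145 #152.
#103: waits 0, runs 0→4
#110: waits 4, runs 4→17
#117: waits 17, runs 17→29
#124: waits 29, runs 29→37
#131: waits 37, runs 37→58
#138: waits 58, runs 58→60
#145: waits 60, runs 60→63
#152: waits 63, runs 63→77
Sum = 0+4+17+29+37+58+60+63 = 268.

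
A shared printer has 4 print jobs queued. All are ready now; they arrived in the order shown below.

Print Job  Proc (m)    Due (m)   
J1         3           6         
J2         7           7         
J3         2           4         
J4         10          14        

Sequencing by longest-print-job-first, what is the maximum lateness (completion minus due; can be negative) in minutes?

LPT (decreasing processing time): J4 J2 J1 J3.
J4: 0→10, due 14, lateness -4
J2: 10→17, due 7, lateness 10
J1: 17→20, due 6, lateness 14
J3: 20→22, due 4, lateness 18
Maximum = 18.

18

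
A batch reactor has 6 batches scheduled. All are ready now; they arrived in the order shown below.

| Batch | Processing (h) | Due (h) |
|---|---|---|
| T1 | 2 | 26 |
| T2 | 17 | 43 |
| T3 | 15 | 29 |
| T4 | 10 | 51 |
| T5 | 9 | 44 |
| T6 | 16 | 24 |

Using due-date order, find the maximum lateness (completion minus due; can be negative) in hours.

EDD (increasing due date): T6 T1 T3 T2 T5 T4.
T6: 0→16, due 24, lateness -8
T1: 16→18, due 26, lateness -8
T3: 18→33, due 29, lateness 4
T2: 33→50, due 43, lateness 7
T5: 50→59, due 44, lateness 15
T4: 59→69, due 51, lateness 18
Maximum = 18.

18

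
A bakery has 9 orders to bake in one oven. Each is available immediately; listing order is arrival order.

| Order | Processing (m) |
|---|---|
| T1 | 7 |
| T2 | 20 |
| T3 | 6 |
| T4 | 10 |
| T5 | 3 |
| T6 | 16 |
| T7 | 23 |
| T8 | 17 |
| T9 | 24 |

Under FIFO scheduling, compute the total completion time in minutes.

FIFO (arrival order): T1 T2 T3 T4 T5 T6 T7 T8 T9.
T1: 0→7
T2: 7→27
T3: 27→33
T4: 33→43
T5: 43→46
T6: 46→62
T7: 62→85
T8: 85→102
T9: 102→126
Sum = 7+27+33+43+46+62+85+102+126 = 531.

531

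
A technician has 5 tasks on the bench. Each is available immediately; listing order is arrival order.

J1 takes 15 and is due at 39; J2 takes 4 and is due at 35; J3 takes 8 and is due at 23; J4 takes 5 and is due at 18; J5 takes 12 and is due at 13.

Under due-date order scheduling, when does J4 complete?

17

EDD (increasing due date): J5 J4 J3 J2 J1.
J5: 0→12
J4: 12→17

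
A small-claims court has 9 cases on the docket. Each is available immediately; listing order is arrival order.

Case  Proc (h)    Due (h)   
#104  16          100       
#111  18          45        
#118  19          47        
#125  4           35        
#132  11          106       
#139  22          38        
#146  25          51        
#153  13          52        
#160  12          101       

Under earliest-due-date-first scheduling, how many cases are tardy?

EDD (increasing due date): #125 #139 #111 #118 #146 #153 #104 #160 #132.
#125: 0→4, due 35, tardiness 0
#139: 4→26, due 38, tardiness 0
#111: 26→44, due 45, tardiness 0
#118: 44→63, due 47, tardiness 16
#146: 63→88, due 51, tardiness 37
#153: 88→101, due 52, tardiness 49
#104: 101→117, due 100, tardiness 17
#160: 117→129, due 101, tardiness 28
#132: 129→140, due 106, tardiness 34
Late cases: 6.

6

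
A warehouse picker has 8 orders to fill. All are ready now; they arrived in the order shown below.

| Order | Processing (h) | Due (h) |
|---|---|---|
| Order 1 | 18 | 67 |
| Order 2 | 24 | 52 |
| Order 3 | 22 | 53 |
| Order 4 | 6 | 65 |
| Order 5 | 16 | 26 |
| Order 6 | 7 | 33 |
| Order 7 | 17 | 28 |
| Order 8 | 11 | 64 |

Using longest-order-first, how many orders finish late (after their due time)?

LPT (decreasing processing time): Order 2 Order 3 Order 1 Order 7 Order 5 Order 8 Order 6 Order 4.
Order 2: 0→24, due 52, tardiness 0
Order 3: 24→46, due 53, tardiness 0
Order 1: 46→64, due 67, tardiness 0
Order 7: 64→81, due 28, tardiness 53
Order 5: 81→97, due 26, tardiness 71
Order 8: 97→108, due 64, tardiness 44
Order 6: 108→115, due 33, tardiness 82
Order 4: 115→121, due 65, tardiness 56
Late orders: 5.

5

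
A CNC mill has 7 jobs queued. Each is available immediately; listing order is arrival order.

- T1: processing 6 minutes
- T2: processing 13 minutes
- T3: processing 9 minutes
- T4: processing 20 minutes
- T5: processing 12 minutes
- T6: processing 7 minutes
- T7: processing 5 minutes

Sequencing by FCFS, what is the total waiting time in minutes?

228

FIFO (arrival order): T1 T2 T3 T4 T5 T6 T7.
T1: waits 0, runs 0→6
T2: waits 6, runs 6→19
T3: waits 19, runs 19→28
T4: waits 28, runs 28→48
T5: waits 48, runs 48→60
T6: waits 60, runs 60→67
T7: waits 67, runs 67→72
Sum = 0+6+19+28+48+60+67 = 228.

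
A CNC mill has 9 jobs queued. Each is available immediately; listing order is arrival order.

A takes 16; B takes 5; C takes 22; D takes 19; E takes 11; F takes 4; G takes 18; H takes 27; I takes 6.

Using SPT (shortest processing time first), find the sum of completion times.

464

SPT (increasing processing time): F B I E A G D C H.
F: 0→4
B: 4→9
I: 9→15
E: 15→26
A: 26→42
G: 42→60
D: 60→79
C: 79→101
H: 101→128
Sum = 4+9+15+26+42+60+79+101+128 = 464.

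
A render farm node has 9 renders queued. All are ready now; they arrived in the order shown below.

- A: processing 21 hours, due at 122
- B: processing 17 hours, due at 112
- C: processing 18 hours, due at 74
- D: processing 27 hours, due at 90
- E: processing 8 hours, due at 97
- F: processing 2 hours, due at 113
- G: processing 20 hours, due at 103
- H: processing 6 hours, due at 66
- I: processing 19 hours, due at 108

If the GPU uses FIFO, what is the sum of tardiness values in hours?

FIFO (arrival order): A B C D E F G H I.
A: 0→21, due 122, tardiness 0
B: 21→38, due 112, tardiness 0
C: 38→56, due 74, tardiness 0
D: 56→83, due 90, tardiness 0
E: 83→91, due 97, tardiness 0
F: 91→93, due 113, tardiness 0
G: 93→113, due 103, tardiness 10
H: 113→119, due 66, tardiness 53
I: 119→138, due 108, tardiness 30
Sum = 0+0+0+0+0+0+10+53+30 = 93.

93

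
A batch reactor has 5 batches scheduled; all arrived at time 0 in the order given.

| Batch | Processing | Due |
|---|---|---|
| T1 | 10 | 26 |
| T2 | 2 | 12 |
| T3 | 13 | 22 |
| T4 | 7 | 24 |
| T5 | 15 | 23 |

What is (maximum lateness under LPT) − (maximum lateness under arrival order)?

11

LPT (decreasing processing time): T5 T3 T1 T4 T2.
T5: 0→15, due 23, lateness -8
T3: 15→28, due 22, lateness 6
T1: 28→38, due 26, lateness 12
T4: 38→45, due 24, lateness 21
T2: 45→47, due 12, lateness 35
Maximum = 35.
FIFO (arrival order): T1 T2 T3 T4 T5.
T1: 0→10, due 26, lateness -16
T2: 10→12, due 12, lateness 0
T3: 12→25, due 22, lateness 3
T4: 25→32, due 24, lateness 8
T5: 32→47, due 23, lateness 24
Maximum = 24.
Difference = 35 − 24 = 11.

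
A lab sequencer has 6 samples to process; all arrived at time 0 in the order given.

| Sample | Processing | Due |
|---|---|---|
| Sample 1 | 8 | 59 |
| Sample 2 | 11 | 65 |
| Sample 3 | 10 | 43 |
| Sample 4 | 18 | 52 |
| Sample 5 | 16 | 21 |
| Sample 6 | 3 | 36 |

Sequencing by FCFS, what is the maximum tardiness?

42

FIFO (arrival order): Sample 1 Sample 2 Sample 3 Sample 4 Sample 5 Sample 6.
Sample 1: 0→8, due 59, tardiness 0
Sample 2: 8→19, due 65, tardiness 0
Sample 3: 19→29, due 43, tardiness 0
Sample 4: 29→47, due 52, tardiness 0
Sample 5: 47→63, due 21, tardiness 42
Sample 6: 63→66, due 36, tardiness 30
Maximum = 42.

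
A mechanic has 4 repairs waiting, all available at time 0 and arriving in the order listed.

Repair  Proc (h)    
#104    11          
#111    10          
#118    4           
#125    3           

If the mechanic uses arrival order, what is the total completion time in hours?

85

FIFO (arrival order): #104 #111 #118 #125.
#104: 0→11
#111: 11→21
#118: 21→25
#125: 25→28
Sum = 11+21+25+28 = 85.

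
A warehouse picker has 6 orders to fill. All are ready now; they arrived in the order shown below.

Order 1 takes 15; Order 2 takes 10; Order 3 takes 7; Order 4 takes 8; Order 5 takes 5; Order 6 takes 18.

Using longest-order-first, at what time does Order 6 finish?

18

LPT (decreasing processing time): Order 6 Order 1 Order 2 Order 4 Order 3 Order 5.
Order 6: 0→18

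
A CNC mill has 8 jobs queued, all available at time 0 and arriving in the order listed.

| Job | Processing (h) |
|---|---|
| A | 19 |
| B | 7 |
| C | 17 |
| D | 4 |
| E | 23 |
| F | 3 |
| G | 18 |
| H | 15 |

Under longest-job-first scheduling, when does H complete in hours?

92

LPT (decreasing processing time): E A G C H B D F.
E: 0→23
A: 23→42
G: 42→60
C: 60→77
H: 77→92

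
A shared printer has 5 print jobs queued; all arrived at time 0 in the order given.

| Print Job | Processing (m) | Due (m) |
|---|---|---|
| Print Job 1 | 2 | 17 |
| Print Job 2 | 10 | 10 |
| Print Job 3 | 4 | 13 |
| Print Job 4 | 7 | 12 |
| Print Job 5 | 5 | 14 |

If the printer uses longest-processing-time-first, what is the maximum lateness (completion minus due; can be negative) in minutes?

13

LPT (decreasing processing time): Print Job 2 Print Job 4 Print Job 5 Print Job 3 Print Job 1.
Print Job 2: 0→10, due 10, lateness 0
Print Job 4: 10→17, due 12, lateness 5
Print Job 5: 17→22, due 14, lateness 8
Print Job 3: 22→26, due 13, lateness 13
Print Job 1: 26→28, due 17, lateness 11
Maximum = 13.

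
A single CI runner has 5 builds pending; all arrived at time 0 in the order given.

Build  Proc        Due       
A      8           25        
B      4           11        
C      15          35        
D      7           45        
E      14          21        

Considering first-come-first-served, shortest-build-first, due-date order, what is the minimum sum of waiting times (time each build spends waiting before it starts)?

FIFO (arrival order): A B C D E.
A: waits 0, runs 0→8
B: waits 8, runs 8→12
C: waits 12, runs 12→27
D: waits 27, runs 27→34
E: waits 34, runs 34→48
Sum = 0+8+12+27+34 = 81.
SPT (increasing processing time): B D A E C.
B: waits 0, runs 0→4
D: waits 4, runs 4→11
A: waits 11, runs 11→19
E: waits 19, runs 19→33
C: waits 33, runs 33→48
Sum = 0+4+11+19+33 = 67.
EDD (increasing due date): B E A C D.
B: waits 0, runs 0→4
E: waits 4, runs 4→18
A: waits 18, runs 18→26
C: waits 26, runs 26→41
D: waits 41, runs 41→48
Sum = 0+4+18+26+41 = 89.
FIFO 81, SPT 67, EDD 89 → minimum 67.

67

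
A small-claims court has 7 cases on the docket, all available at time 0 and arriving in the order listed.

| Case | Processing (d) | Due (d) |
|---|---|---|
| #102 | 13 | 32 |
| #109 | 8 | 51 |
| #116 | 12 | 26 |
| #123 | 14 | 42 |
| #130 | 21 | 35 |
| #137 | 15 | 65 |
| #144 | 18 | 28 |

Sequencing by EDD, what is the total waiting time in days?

313

EDD (increasing due date): #116 #144 #102 #130 #123 #109 #137.
#116: waits 0, runs 0→12
#144: waits 12, runs 12→30
#102: waits 30, runs 30→43
#130: waits 43, runs 43→64
#123: waits 64, runs 64→78
#109: waits 78, runs 78→86
#137: waits 86, runs 86→101
Sum = 0+12+30+43+64+78+86 = 313.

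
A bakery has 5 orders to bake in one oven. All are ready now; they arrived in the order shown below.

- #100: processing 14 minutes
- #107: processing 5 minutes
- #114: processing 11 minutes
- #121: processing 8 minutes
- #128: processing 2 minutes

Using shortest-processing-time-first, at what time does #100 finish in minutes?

SPT (increasing processing time): #128 #107 #121 #114 #100.
#128: 0→2
#107: 2→7
#121: 7→15
#114: 15→26
#100: 26→40

40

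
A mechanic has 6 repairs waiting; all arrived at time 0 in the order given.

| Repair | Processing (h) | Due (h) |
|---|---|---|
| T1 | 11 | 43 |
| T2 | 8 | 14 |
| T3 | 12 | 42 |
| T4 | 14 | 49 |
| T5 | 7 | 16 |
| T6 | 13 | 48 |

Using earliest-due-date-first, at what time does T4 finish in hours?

EDD (increasing due date): T2 T5 T3 T1 T6 T4.
T2: 0→8
T5: 8→15
T3: 15→27
T1: 27→38
T6: 38→51
T4: 51→65

65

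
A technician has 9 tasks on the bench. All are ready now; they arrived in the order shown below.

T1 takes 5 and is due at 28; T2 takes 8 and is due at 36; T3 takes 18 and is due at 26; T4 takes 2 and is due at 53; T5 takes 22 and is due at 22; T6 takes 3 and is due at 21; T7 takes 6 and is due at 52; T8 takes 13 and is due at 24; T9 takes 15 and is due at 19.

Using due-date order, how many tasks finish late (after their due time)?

7

EDD (increasing due date): T9 T6 T5 T8 T3 T1 T2 T7 T4.
T9: 0→15, due 19, tardiness 0
T6: 15→18, due 21, tardiness 0
T5: 18→40, due 22, tardiness 18
T8: 40→53, due 24, tardiness 29
T3: 53→71, due 26, tardiness 45
T1: 71→76, due 28, tardiness 48
T2: 76→84, due 36, tardiness 48
T7: 84→90, due 52, tardiness 38
T4: 90→92, due 53, tardiness 39
Late tasks: 7.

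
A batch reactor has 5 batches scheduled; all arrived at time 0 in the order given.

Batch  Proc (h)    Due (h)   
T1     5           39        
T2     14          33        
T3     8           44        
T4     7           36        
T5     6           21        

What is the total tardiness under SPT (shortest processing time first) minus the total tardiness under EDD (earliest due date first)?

7

SPT (increasing processing time): T1 T5 T4 T3 T2.
T1: 0→5, due 39, tardiness 0
T5: 5→11, due 21, tardiness 0
T4: 11→18, due 36, tardiness 0
T3: 18→26, due 44, tardiness 0
T2: 26→40, due 33, tardiness 7
Sum = 0+0+0+0+7 = 7.
EDD (increasing due date): T5 T2 T4 T1 T3.
T5: 0→6, due 21, tardiness 0
T2: 6→20, due 33, tardiness 0
T4: 20→27, due 36, tardiness 0
T1: 27→32, due 39, tardiness 0
T3: 32→40, due 44, tardiness 0
Sum = 0+0+0+0+0 = 0.
Difference = 7 − 0 = 7.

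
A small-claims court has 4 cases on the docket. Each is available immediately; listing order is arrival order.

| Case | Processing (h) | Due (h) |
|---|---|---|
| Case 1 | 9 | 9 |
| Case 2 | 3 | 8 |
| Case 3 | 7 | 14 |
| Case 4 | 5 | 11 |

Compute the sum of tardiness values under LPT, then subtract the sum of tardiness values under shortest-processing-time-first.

LPT (decreasing processing time): Case 1 Case 3 Case 4 Case 2.
Case 1: 0→9, due 9, tardiness 0
Case 3: 9→16, due 14, tardiness 2
Case 4: 16→21, due 11, tardiness 10
Case 2: 21→24, due 8, tardiness 16
Sum = 0+2+10+16 = 28.
SPT (increasing processing time): Case 2 Case 4 Case 3 Case 1.
Case 2: 0→3, due 8, tardiness 0
Case 4: 3→8, due 11, tardiness 0
Case 3: 8→15, due 14, tardiness 1
Case 1: 15→24, due 9, tardiness 15
Sum = 0+0+1+15 = 16.
Difference = 28 − 16 = 12.

12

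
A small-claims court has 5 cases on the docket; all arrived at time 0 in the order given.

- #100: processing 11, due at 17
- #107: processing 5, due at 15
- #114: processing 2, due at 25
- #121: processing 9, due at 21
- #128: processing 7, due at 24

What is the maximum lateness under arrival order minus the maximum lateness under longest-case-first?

FIFO (arrival order): #100 #107 #114 #121 #128.
#100: 0→11, due 17, lateness -6
#107: 11→16, due 15, lateness 1
#114: 16→18, due 25, lateness -7
#121: 18→27, due 21, lateness 6
#128: 27→34, due 24, lateness 10
Maximum = 10.
LPT (decreasing processing time): #100 #121 #128 #107 #114.
#100: 0→11, due 17, lateness -6
#121: 11→20, due 21, lateness -1
#128: 20→27, due 24, lateness 3
#107: 27→32, due 15, lateness 17
#114: 32→34, due 25, lateness 9
Maximum = 17.
Difference = 10 − 17 = -7.

-7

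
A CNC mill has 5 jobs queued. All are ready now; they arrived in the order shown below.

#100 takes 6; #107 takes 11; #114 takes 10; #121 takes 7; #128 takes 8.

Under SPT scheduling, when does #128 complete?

SPT (increasing processing time): #100 #121 #128 #114 #107.
#100: 0→6
#121: 6→13
#128: 13→21

21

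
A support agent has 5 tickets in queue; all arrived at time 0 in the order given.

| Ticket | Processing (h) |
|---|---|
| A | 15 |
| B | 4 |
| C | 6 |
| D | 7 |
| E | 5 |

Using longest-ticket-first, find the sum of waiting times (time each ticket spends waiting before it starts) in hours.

LPT (decreasing processing time): A D C E B.
A: waits 0, runs 0→15
D: waits 15, runs 15→22
C: waits 22, runs 22→28
E: waits 28, runs 28→33
B: waits 33, runs 33→37
Sum = 0+15+22+28+33 = 98.

98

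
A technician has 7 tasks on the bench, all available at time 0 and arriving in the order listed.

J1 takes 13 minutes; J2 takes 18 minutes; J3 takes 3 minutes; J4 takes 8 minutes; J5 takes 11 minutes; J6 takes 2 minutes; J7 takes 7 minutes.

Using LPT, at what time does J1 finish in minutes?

31

LPT (decreasing processing time): J2 J1 J5 J4 J7 J3 J6.
J2: 0→18
J1: 18→31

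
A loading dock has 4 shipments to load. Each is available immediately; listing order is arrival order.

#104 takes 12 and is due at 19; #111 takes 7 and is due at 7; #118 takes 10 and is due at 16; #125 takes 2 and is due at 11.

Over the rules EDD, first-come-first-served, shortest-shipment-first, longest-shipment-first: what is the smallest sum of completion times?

EDD (increasing due date): #111 #125 #118 #104.
#111: 0→7
#125: 7→9
#118: 9→19
#104: 19→31
Sum = 7+9+19+31 = 66.
FIFO (arrival order): #104 #111 #118 #125.
#104: 0→12
#111: 12→19
#118: 19→29
#125: 29→31
Sum = 12+19+29+31 = 91.
SPT (increasing processing time): #125 #111 #118 #104.
#125: 0→2
#111: 2→9
#118: 9→19
#104: 19→31
Sum = 2+9+19+31 = 61.
LPT (decreasing processing time): #104 #118 #111 #125.
#104: 0→12
#118: 12→22
#111: 22→29
#125: 29→31
Sum = 12+22+29+31 = 94.
EDD 66, FIFO 91, SPT 61, LPT 94 → minimum 61.

61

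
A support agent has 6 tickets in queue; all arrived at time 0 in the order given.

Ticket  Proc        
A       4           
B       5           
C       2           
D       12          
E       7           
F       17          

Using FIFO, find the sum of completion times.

124

FIFO (arrival order): A B C D E F.
A: 0→4
B: 4→9
C: 9→11
D: 11→23
E: 23→30
F: 30→47
Sum = 4+9+11+23+30+47 = 124.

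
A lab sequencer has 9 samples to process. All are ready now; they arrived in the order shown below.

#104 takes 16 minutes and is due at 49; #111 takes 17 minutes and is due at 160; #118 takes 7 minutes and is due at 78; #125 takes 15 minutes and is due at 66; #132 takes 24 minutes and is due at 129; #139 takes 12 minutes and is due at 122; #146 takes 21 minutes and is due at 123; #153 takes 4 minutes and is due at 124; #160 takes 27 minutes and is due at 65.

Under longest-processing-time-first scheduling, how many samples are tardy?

LPT (decreasing processing time): #160 #132 #146 #111 #104 #125 #139 #118 #153.
#160: 0→27, due 65, tardiness 0
#132: 27→51, due 129, tardiness 0
#146: 51→72, due 123, tardiness 0
#111: 72→89, due 160, tardiness 0
#104: 89→105, due 49, tardiness 56
#125: 105→120, due 66, tardiness 54
#139: 120→132, due 122, tardiness 10
#118: 132→139, due 78, tardiness 61
#153: 139→143, due 124, tardiness 19
Late samples: 5.

5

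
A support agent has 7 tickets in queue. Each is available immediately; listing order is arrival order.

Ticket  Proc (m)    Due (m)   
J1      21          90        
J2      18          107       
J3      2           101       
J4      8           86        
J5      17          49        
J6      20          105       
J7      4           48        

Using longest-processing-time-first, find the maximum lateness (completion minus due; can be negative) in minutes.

40

LPT (decreasing processing time): J1 J6 J2 J5 J4 J7 J3.
J1: 0→21, due 90, lateness -69
J6: 21→41, due 105, lateness -64
J2: 41→59, due 107, lateness -48
J5: 59→76, due 49, lateness 27
J4: 76→84, due 86, lateness -2
J7: 84→88, due 48, lateness 40
J3: 88→90, due 101, lateness -11
Maximum = 40.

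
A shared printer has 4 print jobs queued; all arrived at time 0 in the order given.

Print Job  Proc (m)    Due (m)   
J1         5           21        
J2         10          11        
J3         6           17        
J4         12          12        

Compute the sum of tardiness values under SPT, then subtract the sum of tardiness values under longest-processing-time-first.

SPT (increasing processing time): J1 J3 J2 J4.
J1: 0→5, due 21, tardiness 0
J3: 5→11, due 17, tardiness 0
J2: 11→21, due 11, tardiness 10
J4: 21→33, due 12, tardiness 21
Sum = 0+0+10+21 = 31.
LPT (decreasing processing time): J4 J2 J3 J1.
J4: 0→12, due 12, tardiness 0
J2: 12→22, due 11, tardiness 11
J3: 22→28, due 17, tardiness 11
J1: 28→33, due 21, tardiness 12
Sum = 0+11+11+12 = 34.
Difference = 31 − 34 = -3.

-3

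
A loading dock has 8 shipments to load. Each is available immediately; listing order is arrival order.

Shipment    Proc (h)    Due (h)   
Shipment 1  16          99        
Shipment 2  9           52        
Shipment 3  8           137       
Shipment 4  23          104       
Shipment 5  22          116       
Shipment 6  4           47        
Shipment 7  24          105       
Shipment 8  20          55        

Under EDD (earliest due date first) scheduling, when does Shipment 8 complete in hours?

33

EDD (increasing due date): Shipment 6 Shipment 2 Shipment 8 Shipment 1 Shipment 4 Shipment 7 Shipment 5 Shipment 3.
Shipment 6: 0→4
Shipment 2: 4→13
Shipment 8: 13→33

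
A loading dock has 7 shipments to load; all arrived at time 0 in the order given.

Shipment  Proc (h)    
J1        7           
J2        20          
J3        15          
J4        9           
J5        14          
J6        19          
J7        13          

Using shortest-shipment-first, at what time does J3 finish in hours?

SPT (increasing processing time): J1 J4 J7 J5 J3 J6 J2.
J1: 0→7
J4: 7→16
J7: 16→29
J5: 29→43
J3: 43→58

58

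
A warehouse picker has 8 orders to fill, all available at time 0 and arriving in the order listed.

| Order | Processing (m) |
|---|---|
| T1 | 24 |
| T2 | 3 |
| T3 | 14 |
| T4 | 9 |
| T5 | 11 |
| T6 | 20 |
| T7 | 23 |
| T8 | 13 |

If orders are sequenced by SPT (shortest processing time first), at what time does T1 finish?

117

SPT (increasing processing time): T2 T4 T5 T8 T3 T6 T7 T1.
T2: 0→3
T4: 3→12
T5: 12→23
T8: 23→36
T3: 36→50
T6: 50→70
T7: 70→93
T1: 93→117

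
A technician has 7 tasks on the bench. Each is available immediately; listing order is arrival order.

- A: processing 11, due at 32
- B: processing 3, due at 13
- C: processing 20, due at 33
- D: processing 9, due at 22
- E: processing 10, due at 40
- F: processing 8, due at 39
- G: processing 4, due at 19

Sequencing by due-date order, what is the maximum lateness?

EDD (increasing due date): B G D A C F E.
B: 0→3, due 13, lateness -10
G: 3→7, due 19, lateness -12
D: 7→16, due 22, lateness -6
A: 16→27, due 32, lateness -5
C: 27→47, due 33, lateness 14
F: 47→55, due 39, lateness 16
E: 55→65, due 40, lateness 25
Maximum = 25.

25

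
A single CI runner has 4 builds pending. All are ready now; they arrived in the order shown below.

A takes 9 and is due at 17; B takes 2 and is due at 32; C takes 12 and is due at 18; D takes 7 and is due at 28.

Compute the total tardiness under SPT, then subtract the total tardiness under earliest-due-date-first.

SPT (increasing processing time): B D A C.
B: 0→2, due 32, tardiness 0
D: 2→9, due 28, tardiness 0
A: 9→18, due 17, tardiness 1
C: 18→30, due 18, tardiness 12
Sum = 0+0+1+12 = 13.
EDD (increasing due date): A C D B.
A: 0→9, due 17, tardiness 0
C: 9→21, due 18, tardiness 3
D: 21→28, due 28, tardiness 0
B: 28→30, due 32, tardiness 0
Sum = 0+3+0+0 = 3.
Difference = 13 − 3 = 10.

10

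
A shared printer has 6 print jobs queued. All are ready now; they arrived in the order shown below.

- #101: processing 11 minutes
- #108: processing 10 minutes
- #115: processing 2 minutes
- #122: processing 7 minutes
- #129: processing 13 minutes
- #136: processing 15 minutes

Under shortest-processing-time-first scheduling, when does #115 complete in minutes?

2

SPT (increasing processing time): #115 #122 #108 #101 #129 #136.
#115: 0→2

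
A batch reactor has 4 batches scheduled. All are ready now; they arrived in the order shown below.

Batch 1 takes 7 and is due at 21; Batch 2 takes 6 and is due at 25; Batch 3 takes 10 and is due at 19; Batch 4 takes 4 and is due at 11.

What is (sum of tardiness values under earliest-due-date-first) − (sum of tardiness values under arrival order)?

-18

EDD (increasing due date): Batch 4 Batch 3 Batch 1 Batch 2.
Batch 4: 0→4, due 11, tardiness 0
Batch 3: 4→14, due 19, tardiness 0
Batch 1: 14→21, due 21, tardiness 0
Batch 2: 21→27, due 25, tardiness 2
Sum = 0+0+0+2 = 2.
FIFO (arrival order): Batch 1 Batch 2 Batch 3 Batch 4.
Batch 1: 0→7, due 21, tardiness 0
Batch 2: 7→13, due 25, tardiness 0
Batch 3: 13→23, due 19, tardiness 4
Batch 4: 23→27, due 11, tardiness 16
Sum = 0+0+4+16 = 20.
Difference = 2 − 20 = -18.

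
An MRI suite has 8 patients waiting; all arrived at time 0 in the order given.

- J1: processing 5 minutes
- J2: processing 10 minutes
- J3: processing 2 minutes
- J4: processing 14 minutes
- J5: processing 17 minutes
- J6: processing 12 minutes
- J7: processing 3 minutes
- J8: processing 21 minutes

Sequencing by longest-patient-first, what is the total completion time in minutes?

494

LPT (decreasing processing time): J8 J5 J4 J6 J2 J1 J7 J3.
J8: 0→21
J5: 21→38
J4: 38→52
J6: 52→64
J2: 64→74
J1: 74→79
J7: 79→82
J3: 82→84
Sum = 21+38+52+64+74+79+82+84 = 494.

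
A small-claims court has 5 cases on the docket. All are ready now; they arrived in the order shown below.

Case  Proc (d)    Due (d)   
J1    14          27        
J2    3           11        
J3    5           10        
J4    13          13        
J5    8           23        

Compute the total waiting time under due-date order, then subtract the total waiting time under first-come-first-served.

-25

EDD (increasing due date): J3 J2 J4 J5 J1.
J3: waits 0, runs 0→5
J2: waits 5, runs 5→8
J4: waits 8, runs 8→21
J5: waits 21, runs 21→29
J1: waits 29, runs 29→43
Sum = 0+5+8+21+29 = 63.
FIFO (arrival order): J1 J2 J3 J4 J5.
J1: waits 0, runs 0→14
J2: waits 14, runs 14→17
J3: waits 17, runs 17→22
J4: waits 22, runs 22→35
J5: waits 35, runs 35→43
Sum = 0+14+17+22+35 = 88.
Difference = 63 − 88 = -25.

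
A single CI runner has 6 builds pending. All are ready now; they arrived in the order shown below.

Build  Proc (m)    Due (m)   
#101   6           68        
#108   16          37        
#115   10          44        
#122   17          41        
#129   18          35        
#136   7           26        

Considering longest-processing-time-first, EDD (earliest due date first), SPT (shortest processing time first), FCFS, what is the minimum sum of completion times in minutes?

LPT (decreasing processing time): #129 #122 #108 #115 #136 #101.
#129: 0→18
#122: 18→35
#108: 35→51
#115: 51→61
#136: 61→68
#101: 68→74
Sum = 18+35+51+61+68+74 = 307.
EDD (increasing due date): #136 #129 #108 #122 #115 #101.
#136: 0→7
#129: 7→25
#108: 25→41
#122: 41→58
#115: 58→68
#101: 68→74
Sum = 7+25+41+58+68+74 = 273.
SPT (increasing processing time): #101 #136 #115 #108 #122 #129.
#101: 0→6
#136: 6→13
#115: 13→23
#108: 23→39
#122: 39→56
#129: 56→74
Sum = 6+13+23+39+56+74 = 211.
FIFO (arrival order): #101 #108 #115 #122 #129 #136.
#101: 0→6
#108: 6→22
#115: 22→32
#122: 32→49
#129: 49→67
#136: 67→74
Sum = 6+22+32+49+67+74 = 250.
LPT 307, EDD 273, SPT 211, FIFO 250 → minimum 211.

211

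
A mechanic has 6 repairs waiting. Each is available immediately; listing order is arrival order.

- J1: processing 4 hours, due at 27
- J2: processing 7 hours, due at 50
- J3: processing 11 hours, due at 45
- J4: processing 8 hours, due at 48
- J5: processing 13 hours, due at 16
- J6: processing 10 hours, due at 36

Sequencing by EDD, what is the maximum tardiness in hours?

3

EDD (increasing due date): J5 J1 J6 J3 J4 J2.
J5: 0→13, due 16, tardiness 0
J1: 13→17, due 27, tardiness 0
J6: 17→27, due 36, tardiness 0
J3: 27→38, due 45, tardiness 0
J4: 38→46, due 48, tardiness 0
J2: 46→53, due 50, tardiness 3
Maximum = 3.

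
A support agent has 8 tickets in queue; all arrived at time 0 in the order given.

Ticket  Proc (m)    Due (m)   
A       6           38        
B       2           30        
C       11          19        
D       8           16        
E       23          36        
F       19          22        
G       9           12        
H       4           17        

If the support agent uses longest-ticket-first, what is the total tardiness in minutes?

LPT (decreasing processing time): E F C G D A H B.
E: 0→23, due 36, tardiness 0
F: 23→42, due 22, tardiness 20
C: 42→53, due 19, tardiness 34
G: 53→62, due 12, tardiness 50
D: 62→70, due 16, tardiness 54
A: 70→76, due 38, tardiness 38
H: 76→80, due 17, tardiness 63
B: 80→82, due 30, tardiness 52
Sum = 0+20+34+50+54+38+63+52 = 311.

311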